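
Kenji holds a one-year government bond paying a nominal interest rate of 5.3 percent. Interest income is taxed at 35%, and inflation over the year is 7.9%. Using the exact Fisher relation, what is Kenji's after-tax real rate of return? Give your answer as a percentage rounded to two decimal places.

-4.13%

After-tax nominal return = 5.3% × (1 − 0.35) = 3.4450%.
1 + r = 1.03445 / 1.07900 = 0.958712
After-tax real rate = 0.958712 − 1 → -4.13%.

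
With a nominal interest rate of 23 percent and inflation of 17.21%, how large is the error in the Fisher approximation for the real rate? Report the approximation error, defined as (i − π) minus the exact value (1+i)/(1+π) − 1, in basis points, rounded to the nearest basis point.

85 basis points

Approximate: r ≈ 23.000% − 17.210% = 5.7900%
Exact: (1 + 0.2300)/(1 + 0.1721) − 1 = 4.9399%
Error = 5.7900% − 4.9399% = 0.8501% → 85 basis points.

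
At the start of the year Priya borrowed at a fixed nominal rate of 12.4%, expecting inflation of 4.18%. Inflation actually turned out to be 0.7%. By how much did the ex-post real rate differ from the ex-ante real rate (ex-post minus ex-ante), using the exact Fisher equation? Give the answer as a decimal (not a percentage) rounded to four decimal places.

Ex-ante: (1 + 0.1240)/(1 + 0.0418) − 1 = 7.8902%
Ex-post: (1 + 0.1240)/(1 + 0.0070) − 1 = 11.6187%
Difference (ex-post − ex-ante) = 3.7285% → 0.0373.

0.0373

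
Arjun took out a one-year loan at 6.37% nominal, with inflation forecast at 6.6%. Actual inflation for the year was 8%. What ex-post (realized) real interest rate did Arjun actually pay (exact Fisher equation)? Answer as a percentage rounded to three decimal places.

-1.509%

Ex-post: (1 + 0.0637)/(1 + 0.0800) − 1 = -1.5093%
So the realized real rate is -1.509%.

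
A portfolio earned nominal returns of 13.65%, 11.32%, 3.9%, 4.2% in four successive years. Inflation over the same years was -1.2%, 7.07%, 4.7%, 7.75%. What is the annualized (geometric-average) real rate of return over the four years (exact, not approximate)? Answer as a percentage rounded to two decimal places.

3.50%

Compound the nominal returns: 1.1365 × 1.1132 × 1.0390 × 1.0420 = 1.36970141.
Compound inflation: 0.9880 × 1.0707 × 1.0470 × 1.0775 = 1.19340735.
Deflate: 1.36970141 / 1.19340735 = 1.14772329.
Annualized real rate = 1.14772329^(1/4) − 1 = 3.5045% → 3.50%.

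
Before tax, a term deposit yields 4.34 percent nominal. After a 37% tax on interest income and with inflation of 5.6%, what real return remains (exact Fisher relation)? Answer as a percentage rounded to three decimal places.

After-tax nominal return = 4.34% × (1 − 0.37) = 2.7342%.
1 + r = 1.027342 / 1.05600 = 0.972862
After-tax real rate = 0.972862 − 1 → -2.714%.

-2.714%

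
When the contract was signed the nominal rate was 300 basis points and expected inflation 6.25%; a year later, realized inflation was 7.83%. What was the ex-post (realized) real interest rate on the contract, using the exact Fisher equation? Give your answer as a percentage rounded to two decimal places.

-4.48%

Ex-post: (1 + 0.0300)/(1 + 0.0783) − 1 = -4.4793%
So the realized real rate is -4.48%.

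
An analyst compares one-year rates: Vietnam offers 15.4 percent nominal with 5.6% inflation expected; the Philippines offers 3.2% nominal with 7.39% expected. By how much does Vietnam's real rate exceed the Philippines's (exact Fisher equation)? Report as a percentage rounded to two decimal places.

13.18%

Vietnam: (1 + 0.1540)/(1 + 0.0560) − 1 = 9.2803%
The Philippines: (1 + 0.0320)/(1 + 0.0739) − 1 = -3.9017%
Differential = 9.2803% − (-3.9017%) = 13.1820% → 13.18%.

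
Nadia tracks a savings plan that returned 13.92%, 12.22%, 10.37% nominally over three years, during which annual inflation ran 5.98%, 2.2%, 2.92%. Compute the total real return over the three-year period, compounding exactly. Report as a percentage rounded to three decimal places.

26.575%

Compound the nominal returns: 1.1392 × 1.1222 × 1.1037 = 1.410981.
Compound inflation: 1.0598 × 1.0220 × 1.0292 = 1.114743.
Deflate: 1.410981 / 1.114743 = 1.265746.
Total real return = 1.265746 − 1 → 26.575%.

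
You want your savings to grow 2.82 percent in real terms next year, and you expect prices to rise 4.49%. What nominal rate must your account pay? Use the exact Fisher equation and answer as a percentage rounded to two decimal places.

(1 + i) = (1 + r)(1 + π) = 1.02820 × 1.04490 = 1.07436618
i = 1.07436618 − 1, so the required nominal rate is 7.44%.

7.44%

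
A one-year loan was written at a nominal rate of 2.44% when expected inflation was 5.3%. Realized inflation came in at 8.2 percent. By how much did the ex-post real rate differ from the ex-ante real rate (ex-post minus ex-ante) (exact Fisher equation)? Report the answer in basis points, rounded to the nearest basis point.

-261 basis points

Ex-ante: (1 + 0.0244)/(1 + 0.0530) − 1 = -2.7160%
Ex-post: (1 + 0.0244)/(1 + 0.0820) − 1 = -5.3235%
Difference (ex-post − ex-ante) = -2.6074% → -261 basis points.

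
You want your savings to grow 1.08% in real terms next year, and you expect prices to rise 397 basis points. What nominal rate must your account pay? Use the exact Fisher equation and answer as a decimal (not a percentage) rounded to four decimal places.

0.0509

(1 + i) = (1 + r)(1 + π) = 1.01080 × 1.03970 = 1.05092876
i = 1.05092876 − 1, so the required nominal rate is 0.0509.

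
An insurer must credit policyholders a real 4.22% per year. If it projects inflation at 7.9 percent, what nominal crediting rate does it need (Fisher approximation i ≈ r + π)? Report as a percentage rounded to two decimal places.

12.12%

i ≈ r + π = 4.22% + 7.9% = 12.12%.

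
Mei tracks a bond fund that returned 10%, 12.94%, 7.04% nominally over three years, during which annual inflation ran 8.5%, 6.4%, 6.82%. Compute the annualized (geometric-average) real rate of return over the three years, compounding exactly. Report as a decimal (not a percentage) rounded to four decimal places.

Compound the nominal returns: 1.1000 × 1.1294 × 1.0704 = 1.32980074.
Compound inflation: 1.0850 × 1.0640 × 1.0682 = 1.23317281.
Deflate: 1.32980074 / 1.23317281 = 1.07835717.
Annualized real rate = 1.07835717^(1/3) − 1 = 2.5465% → 0.0255.

0.0255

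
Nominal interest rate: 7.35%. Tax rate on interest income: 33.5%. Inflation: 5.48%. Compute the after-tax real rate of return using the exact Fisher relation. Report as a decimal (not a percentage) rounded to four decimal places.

-0.0056

After-tax nominal return = 7.35% × (1 − 0.335) = 4.88775%.
1 + r = 1.0488775 / 1.05480 = 0.994385
After-tax real rate = 0.994385 − 1 → -0.0056.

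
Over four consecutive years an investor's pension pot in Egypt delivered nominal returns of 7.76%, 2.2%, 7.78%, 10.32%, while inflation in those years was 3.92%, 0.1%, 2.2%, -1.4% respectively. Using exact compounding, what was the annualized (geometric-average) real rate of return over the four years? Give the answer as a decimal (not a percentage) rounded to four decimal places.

Compound the nominal returns: 1.0776 × 1.0220 × 1.0778 × 1.1032 = 1.30948615.
Compound inflation: 1.0392 × 1.0010 × 1.0220 × 0.9860 = 1.04824072.
Deflate: 1.30948615 / 1.04824072 = 1.24922275.
Annualized real rate = 1.24922275^(1/4) − 1 = 5.7207% → 0.0572.

0.0572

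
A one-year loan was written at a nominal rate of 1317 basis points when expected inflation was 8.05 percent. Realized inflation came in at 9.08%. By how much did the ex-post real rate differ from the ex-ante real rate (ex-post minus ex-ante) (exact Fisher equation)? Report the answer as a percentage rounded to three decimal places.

Ex-ante: (1 + 0.1317)/(1 + 0.0805) − 1 = 4.7385%
Ex-post: (1 + 0.1317)/(1 + 0.0908) − 1 = 3.7495%
Difference (ex-post − ex-ante) = -0.9890% → -0.989%.

-0.989%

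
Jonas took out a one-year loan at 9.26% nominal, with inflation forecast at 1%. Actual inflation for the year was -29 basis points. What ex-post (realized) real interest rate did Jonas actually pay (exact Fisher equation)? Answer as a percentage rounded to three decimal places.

9.578%

Ex-post: (1 + 0.0926)/(1 − 0.0029) − 1 = 9.5778%
So the realized real rate is 9.578%.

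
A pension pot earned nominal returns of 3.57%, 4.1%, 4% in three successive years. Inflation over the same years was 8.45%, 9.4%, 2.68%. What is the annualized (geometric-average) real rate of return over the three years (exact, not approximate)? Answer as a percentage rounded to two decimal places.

-2.73%

Nominal growth factor = 1.0357 × 1.0410 × 1.0400 = 1.12129025
Price-level growth factor = 1.0845 × 1.0940 × 1.0268 = 1.21823967
Real growth factor = 1.12129025 / 1.21823967 = 0.92041843
Annualized real rate = 0.92041843^(1/3) − 1 = -2.7264% → -2.73%.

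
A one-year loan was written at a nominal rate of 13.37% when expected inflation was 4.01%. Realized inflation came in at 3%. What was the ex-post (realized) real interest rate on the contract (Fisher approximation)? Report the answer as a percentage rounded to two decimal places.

10.37%

Ex-post: 13.37% − 3% = 10.370%
So the realized real rate is 10.37%.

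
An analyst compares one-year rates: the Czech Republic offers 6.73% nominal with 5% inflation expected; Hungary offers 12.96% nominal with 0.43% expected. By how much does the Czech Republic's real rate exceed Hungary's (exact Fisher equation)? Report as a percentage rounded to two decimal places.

The Czech Republic: (1 + 0.0673)/(1 + 0.0500) − 1 = 1.6476%
Hungary: (1 + 0.1296)/(1 + 0.0043) − 1 = 12.4764%
Differential = 1.6476% − 12.4764% = -10.8287% → -10.83%.

-10.83%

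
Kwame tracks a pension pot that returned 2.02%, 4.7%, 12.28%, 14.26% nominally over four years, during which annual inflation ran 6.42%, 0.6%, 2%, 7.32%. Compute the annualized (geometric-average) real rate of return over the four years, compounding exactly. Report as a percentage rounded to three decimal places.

3.988%

Compound the nominal returns: 1.0202 × 1.0470 × 1.1228 × 1.1426 = 1.37034091.
Compound inflation: 1.0642 × 1.0060 × 1.0200 × 1.0732 = 1.17193108.
Deflate: 1.37034091 / 1.17193108 = 1.16930163.
Annualized real rate = 1.16930163^(1/4) − 1 = 3.9876% → 3.988%.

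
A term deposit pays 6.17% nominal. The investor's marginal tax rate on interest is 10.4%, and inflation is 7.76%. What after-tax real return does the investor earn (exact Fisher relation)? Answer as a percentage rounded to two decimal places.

After-tax nominal return = 6.17% × (1 − 0.104) = 5.52832%.
1 + r = 1.0552832 / 1.07760 = 0.979290
After-tax real rate = 0.979290 − 1 → -2.07%.

-2.07%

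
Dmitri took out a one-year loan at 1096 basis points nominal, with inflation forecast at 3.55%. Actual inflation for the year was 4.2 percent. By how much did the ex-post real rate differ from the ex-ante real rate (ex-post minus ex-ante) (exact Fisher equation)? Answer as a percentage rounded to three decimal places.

Ex-ante: (1 + 0.1096)/(1 + 0.0355) − 1 = 7.1560%
Ex-post: (1 + 0.1096)/(1 + 0.0420) − 1 = 6.4875%
Difference (ex-post − ex-ante) = -0.6684% → -0.668%.

-0.668%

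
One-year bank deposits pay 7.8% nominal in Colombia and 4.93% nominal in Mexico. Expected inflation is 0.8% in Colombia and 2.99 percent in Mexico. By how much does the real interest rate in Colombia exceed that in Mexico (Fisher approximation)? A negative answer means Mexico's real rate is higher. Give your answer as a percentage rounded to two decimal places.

5.06%

Colombia: 7.8% − 0.8% = 7.000%
Mexico: 4.93% − 2.99% = 1.940%
Differential = 5.060% → 5.06%.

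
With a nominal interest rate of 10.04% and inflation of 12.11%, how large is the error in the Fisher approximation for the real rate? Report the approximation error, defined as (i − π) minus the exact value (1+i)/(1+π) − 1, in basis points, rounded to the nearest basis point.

Approximate: r ≈ 10.040% − 12.110% = -2.0700%
Exact: (1 + 0.1004)/(1 + 0.1211) − 1 = -1.8464%
Error = -2.0700% − (-1.8464%) = -0.2236% → -22 basis points.

-22 basis points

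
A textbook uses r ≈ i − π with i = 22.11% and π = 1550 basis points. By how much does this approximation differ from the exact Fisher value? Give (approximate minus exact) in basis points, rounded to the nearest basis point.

Approximate: r ≈ 22.110% − 15.500% = 6.6100%
Exact: (1 + 0.2211)/(1 + 0.1550) − 1 = 5.7229%
Error = 6.6100% − 5.7229% = 0.8871% → 89 basis points.

89 basis points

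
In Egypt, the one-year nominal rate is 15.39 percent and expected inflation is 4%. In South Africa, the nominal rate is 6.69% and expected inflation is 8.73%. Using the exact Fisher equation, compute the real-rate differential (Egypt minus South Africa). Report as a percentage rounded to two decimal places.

12.83%

Egypt: (1 + 0.1539)/(1 + 0.0400) − 1 = 10.9519%
South Africa: (1 + 0.0669)/(1 + 0.0873) − 1 = -1.8762%
Differential = 10.9519% − (-1.8762%) = 12.8281% → 12.83%.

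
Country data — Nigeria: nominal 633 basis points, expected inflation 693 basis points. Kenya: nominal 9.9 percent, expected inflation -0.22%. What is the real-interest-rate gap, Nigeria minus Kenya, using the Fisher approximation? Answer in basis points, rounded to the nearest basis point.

Nigeria: 6.33% − 6.93% = -0.600%
Kenya: 9.9% − (-0.22%) = 10.120%
Differential = -10.720% → -1072 basis points.

-1072 basis points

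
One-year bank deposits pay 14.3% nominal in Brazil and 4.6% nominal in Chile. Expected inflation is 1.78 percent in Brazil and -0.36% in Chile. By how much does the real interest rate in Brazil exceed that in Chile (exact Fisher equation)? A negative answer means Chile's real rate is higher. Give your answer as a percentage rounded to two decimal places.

7.32%

Brazil: (1 + 0.1430)/(1 + 0.0178) − 1 = 12.3010%
Chile: (1 + 0.0460)/(1 − 0.0036) − 1 = 4.9779%
Differential = 12.3010% − 4.9779% = 7.3231% → 7.32%.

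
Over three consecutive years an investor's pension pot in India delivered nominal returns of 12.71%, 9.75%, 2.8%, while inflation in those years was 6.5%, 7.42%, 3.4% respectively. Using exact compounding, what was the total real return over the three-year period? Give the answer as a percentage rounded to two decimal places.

7.50%

Nominal growth factor = 1.1271 × 1.0975 × 1.0280 = 1.271628
Price-level growth factor = 1.0650 × 1.0742 × 1.0340 = 1.182920
Real growth factor = 1.271628 / 1.182920 = 1.074991
Total real return = 1.074991 − 1 → 7.50%.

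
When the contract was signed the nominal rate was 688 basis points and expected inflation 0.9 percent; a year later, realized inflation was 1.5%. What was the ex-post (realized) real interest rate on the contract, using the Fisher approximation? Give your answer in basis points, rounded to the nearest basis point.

Ex-post: 6.88% − 1.5% = 5.380%
So the realized real rate is 538 basis points.

538 basis points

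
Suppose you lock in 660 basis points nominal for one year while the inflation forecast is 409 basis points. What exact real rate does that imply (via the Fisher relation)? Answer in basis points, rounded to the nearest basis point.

241 basis points

By the Fisher relation, 1 + r = (1 + i)/(1 + π).
1 + r = 1.06600 / 1.04090 = 1.024114
r = 1.024114 − 1 = 2.4114%, i.e. 241 basis points.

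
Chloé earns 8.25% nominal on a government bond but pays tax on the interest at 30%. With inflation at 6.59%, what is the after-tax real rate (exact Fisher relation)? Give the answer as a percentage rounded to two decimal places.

-0.76%

After-tax nominal return = 8.25% × (1 − 0.3) = 5.7750%.
1 + r = 1.05775 / 1.06590 = 0.992354
After-tax real rate = 0.992354 − 1 → -0.76%.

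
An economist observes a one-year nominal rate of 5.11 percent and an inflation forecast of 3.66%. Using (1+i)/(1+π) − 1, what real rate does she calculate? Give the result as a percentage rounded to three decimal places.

By the Fisher equation, 1 + r = (1 + i)/(1 + π).
1 + r = 1.05110 / 1.03660 = 1.013988
r = 1.013988 − 1 = 1.3988%, i.e. 1.399%.

1.399%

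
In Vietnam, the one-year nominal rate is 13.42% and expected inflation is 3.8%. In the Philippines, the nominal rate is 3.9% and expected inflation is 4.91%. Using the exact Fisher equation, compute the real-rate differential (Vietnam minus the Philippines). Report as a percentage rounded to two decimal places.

10.23%

Vietnam: (1 + 0.1342)/(1 + 0.0380) − 1 = 9.2678%
The Philippines: (1 + 0.0390)/(1 + 0.0491) − 1 = -0.9627%
Differential = 9.2678% − (-0.9627%) = 10.2306% → 10.23%.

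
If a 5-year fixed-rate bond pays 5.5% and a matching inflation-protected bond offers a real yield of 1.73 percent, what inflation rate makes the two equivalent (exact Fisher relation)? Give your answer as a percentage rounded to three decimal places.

(1 + π) = (1 + i)/(1 + r) = 1.05500 / 1.01730 = 1.037059
Break-even inflation = 1.037059 − 1 → 3.706%.

3.706%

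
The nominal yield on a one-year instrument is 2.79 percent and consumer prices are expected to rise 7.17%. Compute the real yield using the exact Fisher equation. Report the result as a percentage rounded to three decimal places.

By the Fisher equation, 1 + r = (1 + i)/(1 + π).
1 + r = 1.02790 / 1.07170 = 0.959130
r = 0.959130 − 1 = -4.0870%, i.e. -4.087%.

-4.087%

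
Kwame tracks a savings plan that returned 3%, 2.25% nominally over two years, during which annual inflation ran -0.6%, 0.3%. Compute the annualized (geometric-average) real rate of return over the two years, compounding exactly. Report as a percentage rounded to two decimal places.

2.78%

Compound the nominal returns: 1.0300 × 1.0225 = 1.05317500.
Compound inflation: 0.9940 × 1.0030 = 0.99698200.
Deflate: 1.05317500 / 0.99698200 = 1.05636310.
Annualized real rate = 1.05636310^(1/2) − 1 = 2.7795% → 2.78%.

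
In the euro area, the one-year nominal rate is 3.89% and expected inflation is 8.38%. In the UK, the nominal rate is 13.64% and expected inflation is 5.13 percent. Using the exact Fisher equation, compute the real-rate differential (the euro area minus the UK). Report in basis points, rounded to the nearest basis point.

The euro area: (1 + 0.0389)/(1 + 0.0838) − 1 = -4.1428%
The UK: (1 + 0.1364)/(1 + 0.0513) − 1 = 8.0947%
Differential = -4.1428% − 8.0947% = -12.2376% → -1224 basis points.

-1224 basis points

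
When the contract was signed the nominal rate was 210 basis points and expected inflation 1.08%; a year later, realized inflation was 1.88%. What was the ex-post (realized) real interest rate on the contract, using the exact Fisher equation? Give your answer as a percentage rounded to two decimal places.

Ex-post: (1 + 0.0210)/(1 + 0.0188) − 1 = 0.2159%
So the realized real rate is 0.22%.

0.22%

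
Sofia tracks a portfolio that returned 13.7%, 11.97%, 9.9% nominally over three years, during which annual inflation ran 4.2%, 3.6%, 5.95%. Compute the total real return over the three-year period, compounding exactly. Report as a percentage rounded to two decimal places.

Compound the nominal returns: 1.1370 × 1.1197 × 1.0990 = 1.399136.
Compound inflation: 1.0420 × 1.0360 × 1.0595 = 1.143743.
Deflate: 1.399136 / 1.143743 = 1.223296.
Total real return = 1.223296 − 1 → 22.33%.

22.33%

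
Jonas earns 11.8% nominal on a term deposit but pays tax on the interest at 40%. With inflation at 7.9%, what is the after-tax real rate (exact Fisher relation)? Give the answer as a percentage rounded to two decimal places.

After-tax nominal return = 11.8% × (1 − 0.4) = 7.0800%.
1 + r = 1.07080 / 1.07900 = 0.992400
After-tax real rate = 0.992400 − 1 → -0.76%.

-0.76%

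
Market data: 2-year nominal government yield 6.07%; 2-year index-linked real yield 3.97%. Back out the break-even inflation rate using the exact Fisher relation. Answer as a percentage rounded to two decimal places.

(1 + π) = (1 + i)/(1 + r) = 1.06070 / 1.03970 = 1.020198
Break-even inflation = 1.020198 − 1 → 2.02%.

2.02%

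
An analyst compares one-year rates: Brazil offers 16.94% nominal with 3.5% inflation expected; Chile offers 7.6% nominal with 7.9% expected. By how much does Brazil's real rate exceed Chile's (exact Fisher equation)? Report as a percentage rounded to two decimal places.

Brazil: (1 + 0.1694)/(1 + 0.0350) − 1 = 12.9855%
Chile: (1 + 0.0760)/(1 + 0.0790) − 1 = -0.2780%
Differential = 12.9855% − (-0.2780%) = 13.2635% → 13.26%.

13.26%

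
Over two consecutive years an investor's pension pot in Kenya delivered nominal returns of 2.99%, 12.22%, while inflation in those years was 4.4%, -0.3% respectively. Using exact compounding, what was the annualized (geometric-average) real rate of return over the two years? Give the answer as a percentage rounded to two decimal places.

5.37%

Compound the nominal returns: 1.0299 × 1.1222 = 1.15575378.
Compound inflation: 1.0440 × 0.9970 = 1.04086800.
Deflate: 1.15575378 / 1.04086800 = 1.11037498.
Annualized real rate = 1.11037498^(1/2) − 1 = 5.3743% → 5.37%.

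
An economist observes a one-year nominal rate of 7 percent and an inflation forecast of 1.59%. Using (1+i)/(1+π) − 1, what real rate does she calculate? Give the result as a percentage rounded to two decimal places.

By the Fisher equation, 1 + r = (1 + i)/(1 + π).
1 + r = 1.07000 / 1.01590 = 1.053253
r = 1.053253 − 1 = 5.3253%, i.e. 5.33%.

5.33%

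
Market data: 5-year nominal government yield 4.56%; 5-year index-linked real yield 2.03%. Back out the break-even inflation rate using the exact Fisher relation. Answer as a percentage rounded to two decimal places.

(1 + π) = (1 + i)/(1 + r) = 1.04560 / 1.02030 = 1.024797
Break-even inflation = 1.024797 − 1 → 2.48%.

2.48%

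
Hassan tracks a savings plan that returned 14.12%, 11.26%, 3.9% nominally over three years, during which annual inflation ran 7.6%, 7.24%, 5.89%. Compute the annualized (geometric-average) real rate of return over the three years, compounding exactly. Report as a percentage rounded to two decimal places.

2.59%

Compound the nominal returns: 1.1412 × 1.1126 × 1.0390 = 1.31921739.
Compound inflation: 1.0760 × 1.0724 × 1.0589 = 1.22186725.
Deflate: 1.31921739 / 1.22186725 = 1.07967325.
Annualized real rate = 1.07967325^(1/3) − 1 = 2.5882% → 2.59%.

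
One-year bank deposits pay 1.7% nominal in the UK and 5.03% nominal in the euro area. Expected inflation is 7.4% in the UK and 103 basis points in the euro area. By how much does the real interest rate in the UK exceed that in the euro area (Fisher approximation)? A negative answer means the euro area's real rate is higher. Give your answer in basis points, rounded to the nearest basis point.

The UK: 1.7% − 7.4% = -5.700%
The euro area: 5.03% − 1.03% = 4.000%
Differential = -9.700% → -970 basis points.

-970 basis points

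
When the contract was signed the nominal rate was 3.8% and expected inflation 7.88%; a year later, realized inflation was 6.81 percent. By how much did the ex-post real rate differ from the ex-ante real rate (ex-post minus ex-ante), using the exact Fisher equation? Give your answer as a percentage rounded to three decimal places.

0.964%

Ex-ante: (1 + 0.0380)/(1 + 0.0788) − 1 = -3.7820%
Ex-post: (1 + 0.0380)/(1 + 0.0681) − 1 = -2.8181%
Difference (ex-post − ex-ante) = 0.9639% → 0.964%.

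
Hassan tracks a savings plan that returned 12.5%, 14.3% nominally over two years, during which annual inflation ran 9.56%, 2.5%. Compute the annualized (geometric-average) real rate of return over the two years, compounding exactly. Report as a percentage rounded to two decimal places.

Nominal growth factor = 1.1250 × 1.1430 = 1.28587500
Price-level growth factor = 1.0956 × 1.0250 = 1.12299000
Real growth factor = 1.28587500 / 1.12299000 = 1.14504582
Annualized real rate = 1.14504582^(1/2) − 1 = 7.0068% → 7.01%.

7.01%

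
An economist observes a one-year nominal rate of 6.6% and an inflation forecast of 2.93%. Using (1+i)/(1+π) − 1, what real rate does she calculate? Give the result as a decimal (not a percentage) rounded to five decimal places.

0.03566

By the Fisher equation, 1 + r = (1 + i)/(1 + π).
1 + r = 1.06600 / 1.02930 = 1.0356553
r = 1.0356553 − 1 = 3.56553%, i.e. 0.03566.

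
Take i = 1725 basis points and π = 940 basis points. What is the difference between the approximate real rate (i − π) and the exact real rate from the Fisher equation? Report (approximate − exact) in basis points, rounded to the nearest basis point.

Approximate: r ≈ 17.250% − 9.400% = 7.8500%
Exact: (1 + 0.1725)/(1 + 0.0940) − 1 = 7.1755%
Error = 7.8500% − 7.1755% = 0.6745% → 67 basis points.

67 basis points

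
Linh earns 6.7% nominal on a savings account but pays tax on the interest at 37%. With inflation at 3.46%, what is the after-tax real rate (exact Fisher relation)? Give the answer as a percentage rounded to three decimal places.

0.736%

After-tax nominal return = 6.7% × (1 − 0.37) = 4.2210%.
1 + r = 1.04221 / 1.03460 = 1.0073555
After-tax real rate = 1.0073555 − 1 → 0.736%.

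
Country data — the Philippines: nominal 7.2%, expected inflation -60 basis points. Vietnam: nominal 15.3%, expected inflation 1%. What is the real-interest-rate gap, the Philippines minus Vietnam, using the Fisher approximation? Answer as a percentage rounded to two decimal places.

-6.50%

The Philippines: 7.2% − (-0.6%) = 7.800%
Vietnam: 15.3% − 1% = 14.300%
Differential = -6.500% → -6.50%.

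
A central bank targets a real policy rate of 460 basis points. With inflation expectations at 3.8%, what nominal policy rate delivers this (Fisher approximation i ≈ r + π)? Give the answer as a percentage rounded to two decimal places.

i ≈ r + π = 4.6% + 3.8% = 8.40%.

8.40%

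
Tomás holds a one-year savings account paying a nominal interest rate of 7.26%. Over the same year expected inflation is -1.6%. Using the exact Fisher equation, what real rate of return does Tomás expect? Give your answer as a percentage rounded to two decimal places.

By the Fisher equation, 1 + r = (1 + i)/(1 + π).
1 + r = 1.07260 / 0.98400 = 1.090041
r = 1.090041 − 1 = 9.0041%, i.e. 9.00%.

9.00%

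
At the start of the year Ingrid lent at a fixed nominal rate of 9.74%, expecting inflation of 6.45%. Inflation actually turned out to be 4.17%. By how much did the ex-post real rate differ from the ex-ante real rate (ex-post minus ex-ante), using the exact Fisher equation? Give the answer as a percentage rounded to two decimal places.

Ex-ante: (1 + 0.0974)/(1 + 0.0645) − 1 = 3.0907%
Ex-post: (1 + 0.0974)/(1 + 0.0417) − 1 = 5.3470%
Difference (ex-post − ex-ante) = 2.2564% → 2.26%.

2.26%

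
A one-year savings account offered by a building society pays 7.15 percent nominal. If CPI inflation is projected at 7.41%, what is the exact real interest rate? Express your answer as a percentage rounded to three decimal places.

By the Fisher equation, 1 + r = (1 + i)/(1 + π).
1 + r = 1.07150 / 1.07410 = 0.997579
r = 0.997579 − 1 = -0.2421%, i.e. -0.242%.

-0.242%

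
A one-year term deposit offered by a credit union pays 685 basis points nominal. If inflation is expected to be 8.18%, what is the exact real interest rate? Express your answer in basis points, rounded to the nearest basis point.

By the Fisher equation, 1 + r = (1 + i)/(1 + π).
1 + r = 1.06850 / 1.08180 = 0.987706
r = 0.987706 − 1 = -1.2294%, i.e. -123 basis points.

-123 basis points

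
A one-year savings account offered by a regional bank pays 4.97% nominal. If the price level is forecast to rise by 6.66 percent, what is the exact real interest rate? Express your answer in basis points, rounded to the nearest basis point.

-158 basis points

By the Fisher relation, 1 + r = (1 + i)/(1 + π).
1 + r = 1.04970 / 1.06660 = 0.984155
r = 0.984155 − 1 = -1.5845%, i.e. -158 basis points.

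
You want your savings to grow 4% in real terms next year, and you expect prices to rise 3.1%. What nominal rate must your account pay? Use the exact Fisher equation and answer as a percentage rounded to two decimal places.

7.22%

(1 + i) = (1 + r)(1 + π) = 1.04000 × 1.03100 = 1.07224
i = 1.07224 − 1, so the required nominal rate is 7.22%.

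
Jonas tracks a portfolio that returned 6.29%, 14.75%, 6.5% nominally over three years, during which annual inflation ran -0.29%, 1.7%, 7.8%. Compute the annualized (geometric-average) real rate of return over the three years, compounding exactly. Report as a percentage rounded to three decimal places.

Nominal growth factor = 1.0629 × 1.1475 × 1.0650 = 1.29895680
Price-level growth factor = 0.9971 × 1.0170 × 1.0780 = 1.09314665
Real growth factor = 1.29895680 / 1.09314665 = 1.18827314
Annualized real rate = 1.18827314^(1/3) − 1 = 5.9186% → 5.919%.

5.919%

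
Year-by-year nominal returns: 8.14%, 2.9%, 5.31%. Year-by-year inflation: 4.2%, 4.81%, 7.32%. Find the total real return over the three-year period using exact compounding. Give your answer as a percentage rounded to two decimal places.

Nominal growth factor = 1.0814 × 1.0290 × 1.0531 = 1.171848
Price-level growth factor = 1.0420 × 1.0481 × 1.0732 = 1.172063
Real growth factor = 1.171848 / 1.172063 = 0.999816
Total real return = 0.999816 − 1 → -0.02%.

-0.02%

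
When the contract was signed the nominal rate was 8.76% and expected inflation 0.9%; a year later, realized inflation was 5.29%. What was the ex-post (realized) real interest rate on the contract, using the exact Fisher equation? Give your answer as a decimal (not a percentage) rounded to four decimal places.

0.0330

Ex-post: (1 + 0.0876)/(1 + 0.0529) − 1 = 3.2957%
So the realized real rate is 0.0330.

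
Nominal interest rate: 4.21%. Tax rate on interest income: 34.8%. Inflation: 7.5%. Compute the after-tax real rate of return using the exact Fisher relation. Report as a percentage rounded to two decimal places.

-4.42%

After-tax nominal return = 4.21% × (1 − 0.348) = 2.74492%.
1 + r = 1.0274492 / 1.07500 = 0.955767
After-tax real rate = 0.955767 − 1 → -4.42%.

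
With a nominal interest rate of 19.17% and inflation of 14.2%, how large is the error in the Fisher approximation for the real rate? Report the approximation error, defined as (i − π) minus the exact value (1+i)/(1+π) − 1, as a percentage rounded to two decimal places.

Approximate: r ≈ 19.170% − 14.200% = 4.9700%
Exact: (1 + 0.1917)/(1 + 0.1420) − 1 = 4.3520%
Error = 4.9700% − 4.3520% = 0.6180% → 0.62%.

0.62%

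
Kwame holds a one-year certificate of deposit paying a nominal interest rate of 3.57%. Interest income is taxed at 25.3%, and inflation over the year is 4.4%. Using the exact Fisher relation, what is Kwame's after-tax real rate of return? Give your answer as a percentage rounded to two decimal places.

After-tax nominal return = 3.57% × (1 − 0.253) = 2.66679%.
1 + r = 1.0266679 / 1.04400 = 0.983398
After-tax real rate = 0.983398 − 1 → -1.66%.

-1.66%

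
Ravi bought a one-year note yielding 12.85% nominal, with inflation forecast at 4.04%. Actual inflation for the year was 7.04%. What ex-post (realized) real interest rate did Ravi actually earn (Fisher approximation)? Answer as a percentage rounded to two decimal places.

5.81%

Ex-post: 12.85% − 7.04% = 5.810%
So the realized real rate is 5.81%.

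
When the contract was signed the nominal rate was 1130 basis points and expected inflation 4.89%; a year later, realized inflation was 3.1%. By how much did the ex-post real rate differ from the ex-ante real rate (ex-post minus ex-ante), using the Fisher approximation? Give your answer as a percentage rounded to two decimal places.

Ex-ante: 11.3% − 4.89% = 6.410%
Ex-post: 11.3% − 3.1% = 8.200%
Difference (ex-post − ex-ante) = 1.7900% → 1.79%.

1.79%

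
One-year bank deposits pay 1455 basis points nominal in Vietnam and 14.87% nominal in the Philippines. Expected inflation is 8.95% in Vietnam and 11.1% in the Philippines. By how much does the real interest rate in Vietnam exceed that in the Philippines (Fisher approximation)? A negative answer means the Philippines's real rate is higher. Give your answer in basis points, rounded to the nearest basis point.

Vietnam: 14.55% − 8.95% = 5.600%
The Philippines: 14.87% − 11.1% = 3.770%
Differential = 1.830% → 183 basis points.

183 basis points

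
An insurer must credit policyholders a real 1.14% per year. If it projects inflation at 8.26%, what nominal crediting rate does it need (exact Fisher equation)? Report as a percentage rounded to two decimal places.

(1 + i) = (1 + r)(1 + π) = 1.01140 × 1.08260 = 1.09494164
i = 1.09494164 − 1, so the required nominal rate is 9.49%.

9.49%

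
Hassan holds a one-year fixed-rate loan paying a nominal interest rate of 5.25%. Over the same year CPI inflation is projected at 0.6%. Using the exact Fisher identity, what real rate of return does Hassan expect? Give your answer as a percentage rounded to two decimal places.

4.62%

By the Fisher identity, 1 + r = (1 + i)/(1 + π).
1 + r = 1.05250 / 1.00600 = 1.046223
r = 1.046223 − 1 = 4.6223%, i.e. 4.62%.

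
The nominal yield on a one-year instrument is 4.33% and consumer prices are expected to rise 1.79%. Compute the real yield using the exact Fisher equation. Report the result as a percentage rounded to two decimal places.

By the Fisher relation, 1 + r = (1 + i)/(1 + π).
1 + r = 1.04330 / 1.01790 = 1.024953
r = 1.024953 − 1 = 2.4953%, i.e. 2.50%.

2.50%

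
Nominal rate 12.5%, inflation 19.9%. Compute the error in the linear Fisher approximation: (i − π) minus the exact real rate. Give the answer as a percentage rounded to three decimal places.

-1.228%

Approximate: r ≈ 12.500% − 19.900% = -7.4000%
Exact: (1 + 0.1250)/(1 + 0.1990) − 1 = -6.1718%
Error = -7.4000% − (-6.1718%) = -1.2282% → -1.228%.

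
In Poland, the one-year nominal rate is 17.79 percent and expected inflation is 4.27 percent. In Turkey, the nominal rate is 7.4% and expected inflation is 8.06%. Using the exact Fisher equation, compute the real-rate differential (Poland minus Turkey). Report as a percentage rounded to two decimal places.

13.58%

Poland: (1 + 0.1779)/(1 + 0.0427) − 1 = 12.9663%
Turkey: (1 + 0.0740)/(1 + 0.0806) − 1 = -0.6108%
Differential = 12.9663% − (-0.6108%) = 13.5771% → 13.58%.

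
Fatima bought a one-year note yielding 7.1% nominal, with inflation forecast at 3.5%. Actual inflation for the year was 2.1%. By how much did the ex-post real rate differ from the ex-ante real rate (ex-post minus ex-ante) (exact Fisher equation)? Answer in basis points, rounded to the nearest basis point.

Ex-ante: (1 + 0.0710)/(1 + 0.0350) − 1 = 3.4783%
Ex-post: (1 + 0.0710)/(1 + 0.0210) − 1 = 4.8972%
Difference (ex-post − ex-ante) = 1.4189% → 142 basis points.

142 basis points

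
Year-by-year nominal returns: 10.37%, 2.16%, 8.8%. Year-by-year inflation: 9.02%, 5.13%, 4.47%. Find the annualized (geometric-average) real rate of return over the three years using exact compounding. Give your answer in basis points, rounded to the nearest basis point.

Compound the nominal returns: 1.1037 × 1.0216 × 1.0880 = 1.22676343.
Compound inflation: 1.0902 × 1.0513 × 1.0447 = 1.19735915.
Deflate: 1.22676343 / 1.19735915 = 1.02455761.
Annualized real rate = 1.02455761^(1/3) − 1 = 0.8120% → 81 basis points.

81 basis points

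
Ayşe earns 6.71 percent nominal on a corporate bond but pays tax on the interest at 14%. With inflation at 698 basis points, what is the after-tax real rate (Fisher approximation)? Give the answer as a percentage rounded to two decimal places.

-1.21%

After-tax nominal return = 6.71% × (1 − 0.14) = 5.7706%.
r ≈ 5.7706% − 6.98% → -1.21%.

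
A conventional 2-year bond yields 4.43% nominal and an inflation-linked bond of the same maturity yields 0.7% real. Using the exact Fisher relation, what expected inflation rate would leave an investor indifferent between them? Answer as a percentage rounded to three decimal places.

(1 + π) = (1 + i)/(1 + r) = 1.04430 / 1.00700 = 1.037041
Break-even inflation = 1.037041 − 1 → 3.704%.

3.704%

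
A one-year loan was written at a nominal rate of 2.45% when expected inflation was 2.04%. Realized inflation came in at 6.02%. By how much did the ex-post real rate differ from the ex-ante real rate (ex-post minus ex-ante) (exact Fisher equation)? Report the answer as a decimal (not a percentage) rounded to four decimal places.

Ex-ante: (1 + 0.0245)/(1 + 0.0204) − 1 = 0.4018%
Ex-post: (1 + 0.0245)/(1 + 0.0602) − 1 = -3.3673%
Difference (ex-post − ex-ante) = -3.7691% → -0.0377.

-0.0377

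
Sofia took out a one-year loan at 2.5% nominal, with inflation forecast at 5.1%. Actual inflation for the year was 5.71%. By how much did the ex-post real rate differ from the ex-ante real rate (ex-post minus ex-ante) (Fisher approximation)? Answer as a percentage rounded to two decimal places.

Ex-ante: 2.5% − 5.1% = -2.600%
Ex-post: 2.5% − 5.71% = -3.210%
Difference (ex-post − ex-ante) = -0.6100% → -0.61%.

-0.61%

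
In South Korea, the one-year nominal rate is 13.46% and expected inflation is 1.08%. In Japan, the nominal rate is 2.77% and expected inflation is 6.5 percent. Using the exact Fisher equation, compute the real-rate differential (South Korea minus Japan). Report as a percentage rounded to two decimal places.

South Korea: (1 + 0.1346)/(1 + 0.0108) − 1 = 12.2477%
Japan: (1 + 0.0277)/(1 + 0.0650) − 1 = -3.5023%
Differential = 12.2477% − (-3.5023%) = 15.7501% → 15.75%.

15.75%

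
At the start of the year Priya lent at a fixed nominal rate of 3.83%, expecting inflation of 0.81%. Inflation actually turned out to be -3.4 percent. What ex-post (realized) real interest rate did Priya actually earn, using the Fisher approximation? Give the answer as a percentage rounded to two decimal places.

7.23%

Ex-post: 3.83% − (-3.4%) = 7.230%
So the realized real rate is 7.23%.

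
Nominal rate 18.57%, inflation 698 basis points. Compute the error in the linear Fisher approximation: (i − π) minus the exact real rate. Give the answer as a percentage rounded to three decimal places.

0.756%

Approximate: r ≈ 18.570% − 6.980% = 11.5900%
Exact: (1 + 0.1857)/(1 + 0.0698) − 1 = 10.8338%
Error = 11.5900% − 10.8338% = 0.7562% → 0.756%.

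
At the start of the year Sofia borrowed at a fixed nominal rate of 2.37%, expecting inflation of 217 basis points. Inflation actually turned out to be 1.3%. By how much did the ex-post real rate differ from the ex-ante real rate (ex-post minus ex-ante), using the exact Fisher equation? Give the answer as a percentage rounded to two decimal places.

0.86%

Ex-ante: (1 + 0.0237)/(1 + 0.0217) − 1 = 0.1958%
Ex-post: (1 + 0.0237)/(1 + 0.0130) − 1 = 1.0563%
Difference (ex-post − ex-ante) = 0.8605% → 0.86%.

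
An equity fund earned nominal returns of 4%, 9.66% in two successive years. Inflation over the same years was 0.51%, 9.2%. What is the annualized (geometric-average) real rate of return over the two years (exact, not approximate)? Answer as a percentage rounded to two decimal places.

Compound the nominal returns: 1.0400 × 1.0966 = 1.14046400.
Compound inflation: 1.0051 × 1.0920 = 1.09756920.
Deflate: 1.14046400 / 1.09756920 = 1.03908164.
Annualized real rate = 1.03908164^(1/2) − 1 = 1.9354% → 1.94%.

1.94%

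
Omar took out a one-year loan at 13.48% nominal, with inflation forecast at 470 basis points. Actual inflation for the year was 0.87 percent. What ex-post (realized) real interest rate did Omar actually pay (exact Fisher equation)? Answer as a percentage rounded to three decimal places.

Ex-post: (1 + 0.1348)/(1 + 0.0087) − 1 = 12.5012%
So the realized real rate is 12.501%.

12.501%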